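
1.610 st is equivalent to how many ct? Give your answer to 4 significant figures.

1 st = 31751.5 ct.
Thus 1.610 × 31751.5 ≈ 51120 ct.

51120 ct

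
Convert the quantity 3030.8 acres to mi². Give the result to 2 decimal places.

1 acre = 0.00156250 mi².
Thus 3030.8 × 0.00156250 ≈ 4.74 mi².

4.74 mi²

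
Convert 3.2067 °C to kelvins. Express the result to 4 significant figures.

276.4 K

K = °C + 273.15.
Applying the formula gives 276.4 K.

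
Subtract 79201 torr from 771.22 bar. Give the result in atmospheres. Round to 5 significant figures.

656.92 atm

771.22 bar = 761.135 atm and 79201 torr = 104.212 atm.
761.135 − 104.212 ≈ 656.92 atm.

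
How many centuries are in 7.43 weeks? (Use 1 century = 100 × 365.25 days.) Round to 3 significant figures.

1 week = 0.000191650 century.
7.43 × 0.000191650 ≈ 0.00142 century.

0.00142 centuries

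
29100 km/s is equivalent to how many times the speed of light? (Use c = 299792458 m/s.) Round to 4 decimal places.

1 kilometer per second = 3.33564 × 10^-6 c.
Thus 29100 × 3.33564 × 10^-6 ≈ 0.0971 c.

0.0971 c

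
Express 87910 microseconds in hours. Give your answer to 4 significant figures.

1 microsecond = 2.77778 × 10^-10 h.
87910 × 2.77778 × 10^-10 ≈ 2.442 × 10^-5 h.

2.442 × 10^-5 hours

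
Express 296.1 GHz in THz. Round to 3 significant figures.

0.296 THz

1 GHz = 0.00100000 THz.
So 296.1 × 0.00100000 ≈ 0.296 THz.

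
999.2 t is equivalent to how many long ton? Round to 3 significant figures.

983 long ton

1 metric ton = 0.984207 long ton.
999.2 × 0.984207 ≈ 983 long ton.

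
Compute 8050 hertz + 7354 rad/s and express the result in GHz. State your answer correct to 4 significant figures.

9.220e-6 gigahertz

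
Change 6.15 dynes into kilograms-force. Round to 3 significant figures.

1 dyn = 1.01972 × 10^-6 kgf.
Thus 6.15 × 1.01972 × 10^-6 ≈ 6.27 × 10^-6 kgf.

6.27 × 10^-6 kilograms-force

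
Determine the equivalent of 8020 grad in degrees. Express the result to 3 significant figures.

7220 °

1 grad = 0.900000 °.
Then 8020 × 0.900000 ≈ 7220 °.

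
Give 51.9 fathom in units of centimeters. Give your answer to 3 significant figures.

9490 cm

1 fathom = 182.880 centimeters.
Thus 51.9 × 182.880 ≈ 9490 cm.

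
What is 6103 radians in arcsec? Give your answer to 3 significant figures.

1 rad = 206265 arcsec.
So 6103 × 206265 ≈ 1.26 × 10^9 arcsec.

1.26 × 10^9 arcsec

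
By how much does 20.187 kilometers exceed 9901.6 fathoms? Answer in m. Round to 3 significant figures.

2080 meters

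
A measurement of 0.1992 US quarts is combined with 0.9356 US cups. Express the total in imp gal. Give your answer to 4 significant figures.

0.1992 US qt = 0.0414672 imp gal and 0.9356 US cup = 0.0486906 imp gal.
0.0414672 + 0.0486906 ≈ 0.09016 imp gal.

0.09016 imperial gallons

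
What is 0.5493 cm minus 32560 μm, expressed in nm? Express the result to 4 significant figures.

-2.707 × 10^7 nanometers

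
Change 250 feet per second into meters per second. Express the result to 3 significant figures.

76.2 meters per second

1 ft/s = 0.304800 meters per second.
250 × 0.304800 ≈ 76.2 m/s.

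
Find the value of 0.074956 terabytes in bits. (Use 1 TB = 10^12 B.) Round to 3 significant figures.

6.00 × 10^11 bits

1 terabyte = 8.00000 × 10^12 bits.
0.074956 × 8.00000 × 10^12 ≈ 6.00 × 10^11 bit.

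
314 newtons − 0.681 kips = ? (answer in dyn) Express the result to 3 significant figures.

314 N = 3.14000 × 10^7 dyn and 0.681 kip = 3.02924 × 10^8 dyn.
3.14000 × 10^7 − 3.02924 × 10^8 ≈ -2.72 × 10^8 dyn.

-2.72 × 10^8 dyn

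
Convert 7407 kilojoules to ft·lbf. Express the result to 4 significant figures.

5.463 × 10^6 ft·lbf

1 kilojoule = 737.562 foot-pounds.
Thus 7407 × 737.562 ≈ 5.463 × 10^6 ft·lbf.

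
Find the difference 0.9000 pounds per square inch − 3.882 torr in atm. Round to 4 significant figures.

0.9000 psi = 0.0612414 atm and 3.882 torr = 0.00510789 atm.
0.0612414 − 0.00510789 ≈ 0.05613 atm.

0.05613 atmospheres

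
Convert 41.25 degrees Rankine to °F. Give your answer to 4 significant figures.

-418.4 degrees Fahrenheit

°R = °F + 459.67.
Applying the formula gives -418.4 °F.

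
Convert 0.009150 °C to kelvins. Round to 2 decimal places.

K = °C + 273.15.
Applying the formula gives 273.16 K.

273.16 K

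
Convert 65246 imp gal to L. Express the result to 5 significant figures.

1 imperial gallon = 4.54609 L.
65246 × 4.54609 ≈ 296610 L.

296610 liters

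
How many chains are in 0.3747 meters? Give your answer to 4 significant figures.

0.01863 chains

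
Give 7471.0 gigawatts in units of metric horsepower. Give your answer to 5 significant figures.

1 gigawatt = 1.35962e+6 PS.
7471.0 × 1.35962e+6 ≈ 1.0158e+10 PS.

1.0158e+10 metric horsepower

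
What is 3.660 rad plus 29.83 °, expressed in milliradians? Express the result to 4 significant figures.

3.660 rad = 3660.00 mrad and 29.83 ° = 520.632 mrad.
3660.00 + 520.632 ≈ 4181 mrad.

4181 milliradians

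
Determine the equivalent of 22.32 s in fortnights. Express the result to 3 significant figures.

1 s = 8.26720 × 10^-7 fortnights.
Then 22.32 × 8.26720 × 10^-7 ≈ 1.85 × 10^-5 fortnight.

1.85 × 10^-5 fortnight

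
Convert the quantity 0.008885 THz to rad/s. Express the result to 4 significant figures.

5.583e+10 rad/s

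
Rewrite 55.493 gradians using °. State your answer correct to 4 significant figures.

1 grad = 0.900000 °.
So 55.493 × 0.900000 ≈ 49.94 °.

49.94 degrees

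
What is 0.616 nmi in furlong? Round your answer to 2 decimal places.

1 nautical mile = 9.20624 furlong.
0.616 × 9.20624 ≈ 5.67 furlong.

5.67 furlong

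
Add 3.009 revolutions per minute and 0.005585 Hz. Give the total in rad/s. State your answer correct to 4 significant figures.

0.3502 rad/s

3.009 rpm = 0.315102 rad/s and 0.005585 Hz = 0.0350916 rad/s.
0.315102 + 0.0350916 ≈ 0.3502 rad/s.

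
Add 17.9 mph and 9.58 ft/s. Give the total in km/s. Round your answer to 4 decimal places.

0.0109 km/s

17.9 mph = 0.00800202 km/s and 9.58 ft/s = 0.00291998 km/s.
0.00800202 + 0.00291998 ≈ 0.0109 km/s.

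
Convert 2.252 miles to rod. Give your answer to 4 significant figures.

720.6 rod

1 mi = 320.000 rod.
Then 2.252 × 320.000 ≈ 720.6 rod.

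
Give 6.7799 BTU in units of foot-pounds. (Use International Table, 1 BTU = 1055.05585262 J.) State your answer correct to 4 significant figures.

5276 foot-pounds

1 British thermal unit = 778.169 ft·lbf.
6.7799 × 778.169 ≈ 5276 ft·lbf.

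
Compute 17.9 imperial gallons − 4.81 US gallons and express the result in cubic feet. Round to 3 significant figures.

2.23 ft³

17.9 imp gal = 2.87373 ft³ and 4.81 US gal = 0.643003 ft³.
2.87373 − 0.643003 ≈ 2.23 ft³.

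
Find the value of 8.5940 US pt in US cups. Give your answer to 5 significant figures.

1 US pt = 2.00000 US cups.
Thus 8.5940 × 2.00000 ≈ 17.188 US cup.

17.188 US cup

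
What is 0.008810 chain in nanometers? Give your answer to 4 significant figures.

1 chain = 2.01168 × 10^10 nanometers.
0.008810 × 2.01168 × 10^10 ≈ 1.772 × 10^8 nm.

1.772 × 10^8 nm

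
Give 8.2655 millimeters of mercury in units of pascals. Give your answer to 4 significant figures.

1 millimeter of mercury = 133.322 Pa.
8.2655 × 133.322 ≈ 1102 Pa.

1102 Pa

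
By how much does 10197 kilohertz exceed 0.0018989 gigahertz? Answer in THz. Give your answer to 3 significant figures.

10197 kHz = 1.01970 × 10^-5 THz and 0.0018989 GHz = 1.89890 × 10^-6 THz.
1.01970 × 10^-5 − 1.89890 × 10^-6 ≈ 8.30 × 10^-6 THz.

8.30 × 10^-6 terahertz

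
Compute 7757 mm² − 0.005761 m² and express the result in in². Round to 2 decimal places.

3.09 in²

7757 mm² = 12.0234 in² and 0.005761 m² = 8.92957 in².
12.0234 − 8.92957 ≈ 3.09 in².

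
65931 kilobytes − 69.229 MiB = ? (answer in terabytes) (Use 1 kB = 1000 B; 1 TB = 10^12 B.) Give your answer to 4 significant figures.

-6.661e-6 TB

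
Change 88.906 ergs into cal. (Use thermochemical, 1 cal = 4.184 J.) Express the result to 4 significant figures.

1 erg = 2.39006 × 10^-8 cal.
88.906 × 2.39006 × 10^-8 ≈ 2.125 × 10^-6 cal.

2.125 × 10^-6 cal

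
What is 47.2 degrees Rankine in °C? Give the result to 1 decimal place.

°R = (°C + 273.15) × 9/5.
Applying the formula gives -246.9 °C.

-246.9 °C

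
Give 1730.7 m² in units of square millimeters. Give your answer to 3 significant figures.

1.73 × 10^9 square millimeters

1 square meter = 1.00000 × 10^6 mm².
Thus 1730.7 × 1.00000 × 10^6 ≈ 1.73 × 10^9 mm².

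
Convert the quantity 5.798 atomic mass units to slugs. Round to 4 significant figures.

6.597 × 10^-28 slug

1 u = 1.13783 × 10^-28 slug.
5.798 × 1.13783 × 10^-28 ≈ 6.597 × 10^-28 slug.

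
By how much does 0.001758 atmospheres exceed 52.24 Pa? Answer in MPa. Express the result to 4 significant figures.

0.001758 atm = 0.000178129 MPa and 52.24 Pa = 5.22400 × 10^-5 MPa.
0.000178129 − 5.22400 × 10^-5 ≈ 0.0001259 MPa.

0.0001259 MPa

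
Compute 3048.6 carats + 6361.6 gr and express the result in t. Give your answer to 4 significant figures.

0.001022 metric tons

3048.6 ct = 0.000609720 t and 6361.6 gr = 0.000412225 t.
0.000609720 + 0.000412225 ≈ 0.001022 t.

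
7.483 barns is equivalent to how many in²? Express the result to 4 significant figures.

1.160e-24 square inches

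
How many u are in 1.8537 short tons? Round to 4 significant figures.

1 short ton = 5.46319e+29 atomic mass units.
1.8537 × 5.46319e+29 ≈ 1.013e+30 u.

1.013e+30 u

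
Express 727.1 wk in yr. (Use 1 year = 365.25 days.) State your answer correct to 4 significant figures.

13.93 years

1 wk = 0.0191650 yr.
Thus 727.1 × 0.0191650 ≈ 13.93 yr.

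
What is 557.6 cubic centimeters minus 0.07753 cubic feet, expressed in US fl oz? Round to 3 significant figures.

-55.4 US fl oz

557.6 cm³ = 18.8547 US fl oz and 0.07753 ft³ = 74.2355 US fl oz.
18.8547 − 74.2355 ≈ -55.4 US fl oz.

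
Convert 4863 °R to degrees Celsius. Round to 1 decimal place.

2428.5 °C

°R = (°C + 273.15) × 9/5.
Applying the formula gives 2428.5 °C.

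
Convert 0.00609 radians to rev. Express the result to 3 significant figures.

0.000969 rev

1 rad = 0.159155 rev.
0.00609 × 0.159155 ≈ 0.000969 rev.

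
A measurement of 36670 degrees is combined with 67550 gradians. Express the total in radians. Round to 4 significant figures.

1701 rad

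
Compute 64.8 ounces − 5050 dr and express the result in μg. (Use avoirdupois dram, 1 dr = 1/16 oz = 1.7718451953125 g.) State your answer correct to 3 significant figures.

-7.11 × 10^9 μg

64.8 oz = 1.83705 × 10^9 μg and 5050 dr = 8.94782 × 10^9 μg.
1.83705 × 10^9 − 8.94782 × 10^9 ≈ -7.11 × 10^9 μg.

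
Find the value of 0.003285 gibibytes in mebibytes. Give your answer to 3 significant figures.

3.36 mebibytes

1 GiB = 1024.00 MiB.
Thus 0.003285 × 1024.00 ≈ 3.36 MiB.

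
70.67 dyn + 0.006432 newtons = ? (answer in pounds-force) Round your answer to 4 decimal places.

0.0016 lbf

70.67 dyn = 0.000158872 lbf and 0.006432 N = 0.00144597 lbf.
0.000158872 + 0.00144597 ≈ 0.0016 lbf.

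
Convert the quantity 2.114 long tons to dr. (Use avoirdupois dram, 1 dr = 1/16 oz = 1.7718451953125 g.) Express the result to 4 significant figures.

1.212e+6 dr

1 long ton = 573440 dr.
2.114 × 573440 ≈ 1.212e+6 dr.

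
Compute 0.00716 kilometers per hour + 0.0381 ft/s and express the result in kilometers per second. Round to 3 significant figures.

0.00716 km/h = 1.98889 × 10^-6 km/s and 0.0381 ft/s = 1.16129 × 10^-5 km/s.
1.98889 × 10^-6 + 1.16129 × 10^-5 ≈ 1.36 × 10^-5 km/s.

1.36 × 10^-5 kilometers per second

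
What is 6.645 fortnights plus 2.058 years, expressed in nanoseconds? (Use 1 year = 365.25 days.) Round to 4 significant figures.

7.298e+16 ns

6.645 fortnight = 8.03779e+15 ns and 2.058 yr = 6.49455e+16 ns.
8.03779e+15 + 6.49455e+16 ≈ 7.298e+16 ns.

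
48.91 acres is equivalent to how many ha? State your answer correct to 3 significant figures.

19.8 ha

1 acre = 0.404686 ha.
48.91 × 0.404686 ≈ 19.8 ha.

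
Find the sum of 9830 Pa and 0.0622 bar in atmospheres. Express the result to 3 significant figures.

0.158 atmospheres

9830 Pa = 0.0970146 atm and 0.0622 bar = 0.0613866 atm.
0.0970146 + 0.0613866 ≈ 0.158 atm.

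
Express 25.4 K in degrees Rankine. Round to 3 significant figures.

°R = K × 9/5.
Applying the formula gives 45.7 °R.

45.7 degrees Rankine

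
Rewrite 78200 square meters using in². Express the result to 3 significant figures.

1.21 × 10^8 in²

1 m² = 1550.00 in².
Then 78200 × 1550.00 ≈ 1.21 × 10^8 in².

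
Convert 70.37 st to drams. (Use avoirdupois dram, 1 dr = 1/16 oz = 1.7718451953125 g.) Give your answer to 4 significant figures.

252200 drams

1 stone = 3584.00 dr.
70.37 × 3584.00 ≈ 252200 dr.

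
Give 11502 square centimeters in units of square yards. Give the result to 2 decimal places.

1 cm² = 0.000119599 yd².
11502 × 0.000119599 ≈ 1.38 yd².

1.38 yd²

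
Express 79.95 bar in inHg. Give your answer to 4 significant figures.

2361 inHg

1 bar = 29.5300 inHg.
So 79.95 × 29.5300 ≈ 2361 inHg.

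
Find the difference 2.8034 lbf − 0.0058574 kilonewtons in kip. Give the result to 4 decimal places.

2.8034 lbf = 0.00280340 kip and 0.0058574 kN = 0.00131680 kip.
0.00280340 − 0.00131680 ≈ 0.0015 kip.

0.0015 kip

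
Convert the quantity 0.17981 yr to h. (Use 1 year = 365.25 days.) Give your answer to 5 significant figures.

1 yr = 8766.00 hours.
Thus 0.17981 × 8766.00 ≈ 1576.2 h.

1576.2 h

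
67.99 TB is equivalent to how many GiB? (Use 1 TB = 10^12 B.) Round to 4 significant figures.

1 terabyte = 931.323 gibibytes.
67.99 × 931.323 ≈ 63320 GiB.

63320 GiB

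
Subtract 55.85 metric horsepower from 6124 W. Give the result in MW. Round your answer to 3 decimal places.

6124 W = 0.00612400 MW and 55.85 PS = 0.0410776 MW.
0.00612400 − 0.0410776 ≈ -0.035 MW.

-0.035 megawatts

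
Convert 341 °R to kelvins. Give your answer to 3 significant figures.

°R = K × 9/5.
Applying the formula gives 189 K.

189 K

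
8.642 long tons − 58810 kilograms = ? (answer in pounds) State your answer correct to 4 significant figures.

8.642 long ton = 19358.1 lb and 58810 kg = 129654 lb.
19358.1 − 129654 ≈ -110300 lb.

-110300 lb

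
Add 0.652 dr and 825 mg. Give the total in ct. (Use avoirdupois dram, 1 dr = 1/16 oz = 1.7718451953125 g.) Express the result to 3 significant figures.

0.652 dr = 5.77622 ct and 825 mg = 4.12500 ct.
5.77622 + 4.12500 ≈ 9.90 ct.

9.90 ct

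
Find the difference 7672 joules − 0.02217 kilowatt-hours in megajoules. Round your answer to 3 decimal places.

-0.072 MJ

7672 J = 0.00767200 MJ and 0.02217 kWh = 0.0798120 MJ.
0.00767200 − 0.0798120 ≈ -0.072 MJ.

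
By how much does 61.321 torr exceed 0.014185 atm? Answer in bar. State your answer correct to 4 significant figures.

61.321 torr = 0.0817546 bar and 0.014185 atm = 0.0143730 bar.
0.0817546 − 0.0143730 ≈ 0.06738 bar.

0.06738 bar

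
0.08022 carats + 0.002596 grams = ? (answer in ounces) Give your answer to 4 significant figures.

0.0006575 ounces

0.08022 ct = 0.000565935 oz and 0.002596 g = 9.15712 × 10^-5 oz.
0.000565935 + 9.15712 × 10^-5 ≈ 0.0006575 oz.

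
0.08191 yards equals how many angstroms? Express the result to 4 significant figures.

7.490 × 10^8 Å

1 yard = 9.14400 × 10^9 angstroms.
0.08191 × 9.14400 × 10^9 ≈ 7.490 × 10^8 Å.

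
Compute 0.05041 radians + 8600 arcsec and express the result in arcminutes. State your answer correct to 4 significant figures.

0.05041 rad = 173.297 arcmin and 8600 arcsec = 143.333 arcmin.
173.297 + 143.333 ≈ 316.6 arcmin.

316.6 arcmin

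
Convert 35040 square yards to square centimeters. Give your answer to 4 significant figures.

2.930 × 10^8 square centimeters

1 square yard = 8361.27 cm².
So 35040 × 8361.27 ≈ 2.930 × 10^8 cm².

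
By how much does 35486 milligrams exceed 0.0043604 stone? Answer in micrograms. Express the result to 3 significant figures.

7.80e+6 μg

35486 mg = 3.54860e+7 μg and 0.0043604 st = 2.76898e+7 μg.
3.54860e+7 − 2.76898e+7 ≈ 7.80e+6 μg.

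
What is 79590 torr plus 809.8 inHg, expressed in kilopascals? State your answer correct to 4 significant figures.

13350 kilopascals

79590 torr = 10611.1 kPa and 809.8 inHg = 2742.30 kPa.
10611.1 + 2742.30 ≈ 13350 kPa.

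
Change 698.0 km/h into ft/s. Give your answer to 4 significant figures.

1 km/h = 0.911344 feet per second.
Then 698.0 × 0.911344 ≈ 636.1 ft/s.

636.1 ft/s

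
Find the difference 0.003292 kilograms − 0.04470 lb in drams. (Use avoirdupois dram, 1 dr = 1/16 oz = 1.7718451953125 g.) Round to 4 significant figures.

0.003292 kg = 1.85795 dr and 0.04470 lb = 11.4432 dr.
1.85795 − 11.4432 ≈ -9.585 dr.

-9.585 dr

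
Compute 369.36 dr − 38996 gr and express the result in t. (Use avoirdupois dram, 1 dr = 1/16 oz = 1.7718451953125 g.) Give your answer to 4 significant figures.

369.36 dr = 0.000654449 t and 38996 gr = 0.00252690 t.
0.000654449 − 0.00252690 ≈ -0.001872 t.

-0.001872 t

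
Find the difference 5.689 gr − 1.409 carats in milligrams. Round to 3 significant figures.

5.689 gr = 368.641 mg and 1.409 ct = 281.800 mg.
368.641 − 281.800 ≈ 86.8 mg.

86.8 mg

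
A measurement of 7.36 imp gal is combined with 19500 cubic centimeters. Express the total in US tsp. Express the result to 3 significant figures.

10700 US teaspoons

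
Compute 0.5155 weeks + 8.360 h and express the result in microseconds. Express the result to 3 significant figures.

0.5155 wk = 3.11774e+11 μs and 8.360 h = 3.00960e+10 μs.
3.11774e+11 + 3.00960e+10 ≈ 3.42e+11 μs.

3.42e+11 μs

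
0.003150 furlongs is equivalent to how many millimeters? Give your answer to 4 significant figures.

633.7 millimeters

1 furlong = 201168 millimeters.
Thus 0.003150 × 201168 ≈ 633.7 mm.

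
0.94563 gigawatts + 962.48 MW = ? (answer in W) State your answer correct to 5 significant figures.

1.9081e+9 W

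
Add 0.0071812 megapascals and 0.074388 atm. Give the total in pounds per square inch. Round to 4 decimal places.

0.0071812 MPa = 1.041545 psi and 0.074388 atm = 1.093202 psi.
1.041545 + 1.093202 ≈ 2.1347 psi.

2.1347 psi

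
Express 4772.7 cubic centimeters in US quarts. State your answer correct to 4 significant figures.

1 cm³ = 0.00105669 US qt.
So 4772.7 × 0.00105669 ≈ 5.043 US qt.

5.043 US qt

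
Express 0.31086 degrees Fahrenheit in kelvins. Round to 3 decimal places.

K = (°F + 459.67) × 5/9.
Applying the formula gives 255.545 K.

255.545 kelvins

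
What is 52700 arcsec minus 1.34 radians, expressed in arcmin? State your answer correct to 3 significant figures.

-3730 arcminutes

52700 arcsec = 878.333 arcmin and 1.34 rad = 4606.58 arcmin.
878.333 − 4606.58 ≈ -3730 arcmin.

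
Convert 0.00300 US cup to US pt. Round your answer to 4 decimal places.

0.0015 US pt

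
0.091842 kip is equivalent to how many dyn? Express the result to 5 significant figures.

4.0853 × 10^7 dyn

1 kip = 4.44822 × 10^8 dyn.
Then 0.091842 × 4.44822 × 10^8 ≈ 4.0853 × 10^7 dyn.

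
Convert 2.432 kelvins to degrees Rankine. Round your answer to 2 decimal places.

4.38 °R

°R = K × 9/5.
Applying the formula gives 4.38 °R.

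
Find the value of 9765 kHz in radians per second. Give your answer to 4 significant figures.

6.136e+7 rad/s

1 kHz = 6283.19 rad/s.
Then 9765 × 6283.19 ≈ 6.136e+7 rad/s.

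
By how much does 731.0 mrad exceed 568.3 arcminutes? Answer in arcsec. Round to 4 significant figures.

731.0 mrad = 150780 arcsec and 568.3 arcmin = 34098.0 arcsec.
150780 − 34098.0 ≈ 116700 arcsec.

116700 arcsec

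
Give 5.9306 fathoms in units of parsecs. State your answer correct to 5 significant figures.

3.5149 × 10^-16 pc

1 fathom = 5.92674 × 10^-17 parsecs.
So 5.9306 × 5.92674 × 10^-17 ≈ 3.5149 × 10^-16 pc.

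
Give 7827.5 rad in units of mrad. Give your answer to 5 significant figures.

1 rad = 1000.00 milliradians.
7827.5 × 1000.00 ≈ 7.8275 × 10^6 mrad.

7.8275 × 10^6 mrad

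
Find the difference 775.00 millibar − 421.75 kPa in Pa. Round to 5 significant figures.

-344250 Pa

775.00 mbar = 77500.0 Pa and 421.75 kPa = 421750 Pa.
77500.0 − 421750 ≈ -344250 Pa.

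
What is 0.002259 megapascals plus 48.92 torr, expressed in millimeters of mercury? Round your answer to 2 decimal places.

65.86 mmHg

0.002259 MPa = 16.9439 mmHg and 48.92 torr = 48.9200 mmHg.
16.9439 + 48.9200 ≈ 65.86 mmHg.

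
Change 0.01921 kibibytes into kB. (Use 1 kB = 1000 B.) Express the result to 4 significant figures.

0.01967 kB

1 KiB = 1.02400 kilobytes.
Then 0.01921 × 1.02400 ≈ 0.01967 kB.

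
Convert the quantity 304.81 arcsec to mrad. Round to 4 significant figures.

1.478 mrad

1 arcsec = 0.00484814 mrad.
So 304.81 × 0.00484814 ≈ 1.478 mrad.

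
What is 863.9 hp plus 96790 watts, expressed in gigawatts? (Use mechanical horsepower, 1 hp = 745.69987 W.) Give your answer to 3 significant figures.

863.9 hp = 0.000644210 GW and 96790 W = 9.67900e-5 GW.
0.000644210 + 9.67900e-5 ≈ 0.000741 GW.

0.000741 GW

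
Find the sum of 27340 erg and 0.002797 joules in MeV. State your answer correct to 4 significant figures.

3.452e+10 megaelectronvolts

27340 erg = 1.70643e+10 MeV and 0.002797 J = 1.74575e+10 MeV.
1.70643e+10 + 1.74575e+10 ≈ 3.452e+10 MeV.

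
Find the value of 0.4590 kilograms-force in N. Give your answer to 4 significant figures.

1 kgf = 9.80665 N.
Thus 0.4590 × 9.80665 ≈ 4.501 N.

4.501 newtons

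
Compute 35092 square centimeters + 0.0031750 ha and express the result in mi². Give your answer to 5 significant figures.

35092 cm² = 1.35491e-6 mi² and 0.0031750 ha = 1.22587e-5 mi².
1.35491e-6 + 1.22587e-5 ≈ 1.3614e-5 mi².

1.3614e-5 square miles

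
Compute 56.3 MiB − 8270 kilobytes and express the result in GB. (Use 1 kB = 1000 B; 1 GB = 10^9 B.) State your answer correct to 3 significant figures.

0.0508 GB

56.3 MiB = 0.0590348 GB and 8270 kB = 0.00827000 GB.
0.0590348 − 0.00827000 ≈ 0.0508 GB.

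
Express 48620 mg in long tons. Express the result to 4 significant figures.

1 milligram = 9.84207e-10 long tons.
So 48620 × 9.84207e-10 ≈ 4.785e-5 long ton.

4.785e-5 long tons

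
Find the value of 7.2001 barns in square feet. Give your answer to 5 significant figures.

1 barn = 1.07639 × 10^-27 square feet.
7.2001 × 1.07639 × 10^-27 ≈ 7.7501 × 10^-27 ft².

7.7501 × 10^-27 ft²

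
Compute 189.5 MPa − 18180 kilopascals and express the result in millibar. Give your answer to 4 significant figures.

1.713e+6 millibar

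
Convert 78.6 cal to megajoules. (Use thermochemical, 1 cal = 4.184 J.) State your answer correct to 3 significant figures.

1 cal = 4.18400e-6 megajoules.
So 78.6 × 4.18400e-6 ≈ 0.000329 MJ.

0.000329 MJ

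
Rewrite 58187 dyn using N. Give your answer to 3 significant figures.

0.582 newtons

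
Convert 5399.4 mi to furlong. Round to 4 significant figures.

43200 furlongs

1 mile = 8.00000 furlong.
So 5399.4 × 8.00000 ≈ 43200 furlong.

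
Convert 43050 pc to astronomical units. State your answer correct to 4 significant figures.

1 pc = 206265 au.
43050 × 206265 ≈ 8.880e+9 au.

8.880e+9 au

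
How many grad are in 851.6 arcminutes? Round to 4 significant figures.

1 arcminute = 0.0185185 gradians.
Thus 851.6 × 0.0185185 ≈ 15.77 grad.

15.77 grad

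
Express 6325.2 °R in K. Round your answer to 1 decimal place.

3514.0 K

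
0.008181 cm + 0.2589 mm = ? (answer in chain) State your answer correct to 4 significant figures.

0.008181 cm = 4.06675e-6 chain and 0.2589 mm = 1.28698e-5 chain.
4.06675e-6 + 1.28698e-5 ≈ 1.694e-5 chain.

1.694e-5 chains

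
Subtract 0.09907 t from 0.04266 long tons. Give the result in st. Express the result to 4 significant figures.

-8.775 stone

0.04266 long ton = 6.82560 st and 0.09907 t = 15.6009 st.
6.82560 − 15.6009 ≈ -8.775 st.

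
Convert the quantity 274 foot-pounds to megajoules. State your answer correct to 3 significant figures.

0.000371 megajoules

1 foot-pound = 1.35582 × 10^-6 MJ.
Thus 274 × 1.35582 × 10^-6 ≈ 0.000371 MJ.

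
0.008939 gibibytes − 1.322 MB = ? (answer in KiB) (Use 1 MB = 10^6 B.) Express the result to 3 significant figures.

8080 KiB

0.008939 GiB = 9373.22 KiB and 1.322 MB = 1291.02 KiB.
9373.22 − 1291.02 ≈ 8080 KiB.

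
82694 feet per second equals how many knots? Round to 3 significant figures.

49000 knots

1 ft/s = 0.592484 kn.
Thus 82694 × 0.592484 ≈ 49000 kn.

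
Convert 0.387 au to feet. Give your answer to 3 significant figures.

1.90 × 10^11 feet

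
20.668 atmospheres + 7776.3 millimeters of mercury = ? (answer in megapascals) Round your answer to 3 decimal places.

3.131 MPa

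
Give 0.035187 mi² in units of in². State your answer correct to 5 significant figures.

1.4126e+8 square inches

1 square mile = 4.01449e+9 in².
0.035187 × 4.01449e+9 ≈ 1.4126e+8 in².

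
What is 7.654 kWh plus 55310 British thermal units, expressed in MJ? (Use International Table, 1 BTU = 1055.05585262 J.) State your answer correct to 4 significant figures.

7.654 kWh = 27.5544 MJ and 55310 BTU = 58.3551 MJ.
27.5544 + 58.3551 ≈ 85.91 MJ.

85.91 MJ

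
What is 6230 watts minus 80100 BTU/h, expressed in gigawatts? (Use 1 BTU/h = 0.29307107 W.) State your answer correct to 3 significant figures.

6230 W = 6.23000 × 10^-6 GW and 80100 BTU/h = 2.34750 × 10^-5 GW.
6.23000 × 10^-6 − 2.34750 × 10^-5 ≈ -1.72 × 10^-5 GW.

-1.72 × 10^-5 gigawatts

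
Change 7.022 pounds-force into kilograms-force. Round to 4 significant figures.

1 pound-force = 0.453592 kilograms-force.
Then 7.022 × 0.453592 ≈ 3.185 kgf.

3.185 kgf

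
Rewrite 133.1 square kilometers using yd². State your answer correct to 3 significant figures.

1.59e+8 yd²

1 square kilometer = 1.19599e+6 yd².
133.1 × 1.19599e+6 ≈ 1.59e+8 yd².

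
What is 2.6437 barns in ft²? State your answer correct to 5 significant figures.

1 barn = 1.07639e-27 ft².
Then 2.6437 × 1.07639e-27 ≈ 2.8457e-27 ft².

2.8457e-27 ft²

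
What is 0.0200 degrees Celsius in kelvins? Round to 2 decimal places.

273.17 K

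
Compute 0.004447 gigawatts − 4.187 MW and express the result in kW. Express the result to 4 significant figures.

260.0 kilowatts

0.004447 GW = 4447.00 kW and 4.187 MW = 4187.00 kW.
4447.00 − 4187.00 ≈ 260.0 kW.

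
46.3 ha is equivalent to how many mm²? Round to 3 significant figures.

4.63 × 10^11 mm²

1 hectare = 1.00000 × 10^10 mm².
Thus 46.3 × 1.00000 × 10^10 ≈ 4.63 × 10^11 mm².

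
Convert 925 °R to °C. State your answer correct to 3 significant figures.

°R = (°C + 273.15) × 9/5.
Applying the formula gives 241 °C.

241 °C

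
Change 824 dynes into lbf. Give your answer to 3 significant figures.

0.00185 pounds-force

1 dyn = 2.24809 × 10^-6 lbf.
824 × 2.24809 × 10^-6 ≈ 0.00185 lbf.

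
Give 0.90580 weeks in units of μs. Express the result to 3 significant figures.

1 wk = 6.04800 × 10^11 μs.
Then 0.90580 × 6.04800 × 10^11 ≈ 5.48 × 10^11 μs.

5.48 × 10^11 μs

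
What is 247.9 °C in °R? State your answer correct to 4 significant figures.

°R = (°C + 273.15) × 9/5.
Applying the formula gives 937.9 °R.

937.9 degrees Rankine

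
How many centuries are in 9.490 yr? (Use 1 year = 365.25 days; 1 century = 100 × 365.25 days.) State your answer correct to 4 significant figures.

0.09490 century

1 yr = 0.0100000 century.
Then 9.490 × 0.0100000 ≈ 0.09490 century.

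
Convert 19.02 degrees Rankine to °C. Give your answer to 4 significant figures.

-262.6 degrees Celsius

°R = (°C + 273.15) × 9/5.
Applying the formula gives -262.6 °C.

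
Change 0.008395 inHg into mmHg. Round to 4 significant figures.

0.2132 mmHg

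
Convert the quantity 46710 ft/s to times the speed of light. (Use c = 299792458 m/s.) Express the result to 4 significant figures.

4.749e-5 times the speed of light

1 foot per second = 1.01670e-9 c.
46710 × 1.01670e-9 ≈ 4.749e-5 c.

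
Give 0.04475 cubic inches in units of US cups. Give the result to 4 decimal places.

0.0031 US cup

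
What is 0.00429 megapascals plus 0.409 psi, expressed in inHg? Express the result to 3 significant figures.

2.10 inHg

0.00429 MPa = 1.26684 inHg and 0.409 psi = 0.832732 inHg.
1.26684 + 0.832732 ≈ 2.10 inHg.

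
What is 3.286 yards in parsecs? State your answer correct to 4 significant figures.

1 yd = 2.96337 × 10^-17 pc.
So 3.286 × 2.96337 × 10^-17 ≈ 9.738 × 10^-17 pc.

9.738 × 10^-17 parsecs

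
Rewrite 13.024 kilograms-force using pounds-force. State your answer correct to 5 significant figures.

1 kgf = 2.20462 lbf.
So 13.024 × 2.20462 ≈ 28.713 lbf.

28.713 lbf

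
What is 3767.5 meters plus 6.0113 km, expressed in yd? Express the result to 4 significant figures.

3767.5 m = 4120.19 yd and 6.0113 km = 6574.04 yd.
4120.19 + 6574.04 ≈ 10690 yd.

10690 yards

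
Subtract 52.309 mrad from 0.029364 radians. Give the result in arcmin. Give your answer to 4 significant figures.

0.029364 rad = 100.946 arcmin and 52.309 mrad = 179.825 arcmin.
100.946 − 179.825 ≈ -78.88 arcmin.

-78.88 arcmin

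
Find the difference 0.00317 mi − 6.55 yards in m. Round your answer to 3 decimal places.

-0.888 m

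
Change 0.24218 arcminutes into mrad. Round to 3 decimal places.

1 arcminute = 0.290888 milliradians.
0.24218 × 0.290888 ≈ 0.070 mrad.

0.070 milliradians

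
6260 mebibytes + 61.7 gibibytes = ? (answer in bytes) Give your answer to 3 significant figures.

6260 MiB = 6.56409 × 10^9 B and 61.7 GiB = 6.62499 × 10^10 B.
6.56409 × 10^9 + 6.62499 × 10^10 ≈ 7.28 × 10^10 B.

7.28 × 10^10 B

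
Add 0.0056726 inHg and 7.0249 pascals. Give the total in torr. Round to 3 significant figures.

0.0056726 inHg = 0.144084 torr and 7.0249 Pa = 0.0526911 torr.
0.144084 + 0.0526911 ≈ 0.197 torr.

0.197 torr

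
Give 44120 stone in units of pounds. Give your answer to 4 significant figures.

617700 lb

1 st = 14.0000 lb.
Thus 44120 × 14.0000 ≈ 617700 lb.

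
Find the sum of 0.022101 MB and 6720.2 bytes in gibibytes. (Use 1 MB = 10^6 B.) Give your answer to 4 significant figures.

0.022101 MB = 2.05832 × 10^-5 GiB and 6720.2 B = 6.25867 × 10^-6 GiB.
2.05832 × 10^-5 + 6.25867 × 10^-6 ≈ 2.684 × 10^-5 GiB.

2.684 × 10^-5 GiB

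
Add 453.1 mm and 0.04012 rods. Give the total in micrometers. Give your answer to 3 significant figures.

453.1 mm = 453100 μm and 0.04012 rod = 201772 μm.
453100 + 201772 ≈ 655000 μm.

655000 μm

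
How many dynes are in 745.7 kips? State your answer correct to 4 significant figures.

3.317e+11 dyn

1 kip = 4.44822e+8 dynes.
Thus 745.7 × 4.44822e+8 ≈ 3.317e+11 dyn.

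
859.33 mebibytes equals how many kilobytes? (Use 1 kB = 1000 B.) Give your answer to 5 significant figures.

901070 kilobytes

1 MiB = 1048.576 kB.
Thus 859.33 × 1048.576 ≈ 901070 kB.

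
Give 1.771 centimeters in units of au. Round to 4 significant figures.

1 centimeter = 6.68459e-14 astronomical units.
So 1.771 × 6.68459e-14 ≈ 1.184e-13 au.

1.184e-13 astronomical units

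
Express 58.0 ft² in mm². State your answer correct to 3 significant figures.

5.39 × 10^6 mm²

1 square foot = 92903.0 mm².
58.0 × 92903.0 ≈ 5.39 × 10^6 mm².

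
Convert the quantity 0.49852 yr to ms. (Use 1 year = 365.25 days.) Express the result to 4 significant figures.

1.573e+10 milliseconds

1 year = 3.15576e+10 milliseconds.
Then 0.49852 × 3.15576e+10 ≈ 1.573e+10 ms.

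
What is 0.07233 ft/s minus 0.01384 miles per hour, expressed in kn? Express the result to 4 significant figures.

0.03083 kn

0.07233 ft/s = 0.0428544 kn and 0.01384 mph = 0.0120266 kn.
0.0428544 − 0.0120266 ≈ 0.03083 kn.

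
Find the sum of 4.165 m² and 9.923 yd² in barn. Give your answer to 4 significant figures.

1.246e+29 barns

4.165 m² = 4.16500e+28 barn and 9.923 yd² = 8.29689e+28 barn.
4.16500e+28 + 8.29689e+28 ≈ 1.246e+29 barn.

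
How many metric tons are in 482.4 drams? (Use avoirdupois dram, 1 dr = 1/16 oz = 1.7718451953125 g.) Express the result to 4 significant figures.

0.0008547 metric tons

1 dram = 1.77185 × 10^-6 t.
Thus 482.4 × 1.77185 × 10^-6 ≈ 0.0008547 t.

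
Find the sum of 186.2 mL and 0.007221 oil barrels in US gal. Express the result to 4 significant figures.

186.2 mL = 0.0491888 US gal and 0.007221 bbl = 0.303282 US gal.
0.0491888 + 0.303282 ≈ 0.3525 US gal.

0.3525 US gal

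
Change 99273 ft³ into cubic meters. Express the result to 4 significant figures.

1 ft³ = 0.0283168 cubic meters.
Thus 99273 × 0.0283168 ≈ 2811 m³.

2811 m³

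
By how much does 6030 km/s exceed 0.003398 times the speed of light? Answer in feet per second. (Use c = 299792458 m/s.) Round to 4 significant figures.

1.644e+7 feet per second

6030 km/s = 1.97835e+7 ft/s and 0.003398 c = 3.34217e+6 ft/s.
1.97835e+7 − 3.34217e+6 ≈ 1.644e+7 ft/s.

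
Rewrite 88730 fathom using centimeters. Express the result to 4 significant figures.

1 fathom = 182.880 cm.
Then 88730 × 182.880 ≈ 1.623e+7 cm.

1.623e+7 centimeters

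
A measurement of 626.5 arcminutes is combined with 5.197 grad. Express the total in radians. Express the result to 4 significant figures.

0.2639 radians

626.5 arcmin = 0.182241 rad and 5.197 grad = 0.0816343 rad.
0.182241 + 0.0816343 ≈ 0.2639 rad.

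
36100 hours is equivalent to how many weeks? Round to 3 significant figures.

215 wk

1 hour = 0.00595238 wk.
Thus 36100 × 0.00595238 ≈ 215 wk.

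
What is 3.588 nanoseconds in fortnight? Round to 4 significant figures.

1 ns = 8.26720 × 10^-16 fortnight.
So 3.588 × 8.26720 × 10^-16 ≈ 2.966 × 10^-15 fortnight.

2.966 × 10^-15 fortnight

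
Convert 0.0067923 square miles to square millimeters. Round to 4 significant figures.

1.759 × 10^10 mm²

1 mi² = 2.58999 × 10^12 mm².
0.0067923 × 2.58999 × 10^12 ≈ 1.759 × 10^10 mm².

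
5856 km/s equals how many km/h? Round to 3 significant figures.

1 km/s = 3600.00 km/h.
So 5856 × 3600.00 ≈ 2.11e+7 km/h.

2.11e+7 km/h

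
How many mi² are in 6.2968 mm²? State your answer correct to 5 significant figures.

2.4312e-12 mi²

1 mm² = 3.86102e-13 mi².
6.2968 × 3.86102e-13 ≈ 2.4312e-12 mi².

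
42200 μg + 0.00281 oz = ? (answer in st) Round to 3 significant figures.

42200 μg = 6.64536e-6 st and 0.00281 oz = 1.25446e-5 st.
6.64536e-6 + 1.25446e-5 ≈ 1.92e-5 st.

1.92e-5 st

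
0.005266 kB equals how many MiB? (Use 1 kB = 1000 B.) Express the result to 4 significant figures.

5.022 × 10^-6 mebibytes

1 kB = 0.000953674 mebibytes.
Then 0.005266 × 0.000953674 ≈ 5.022 × 10^-6 MiB.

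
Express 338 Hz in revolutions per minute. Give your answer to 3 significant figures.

20300 rpm

1 hertz = 60.0000 rpm.
So 338 × 60.0000 ≈ 20300 rpm.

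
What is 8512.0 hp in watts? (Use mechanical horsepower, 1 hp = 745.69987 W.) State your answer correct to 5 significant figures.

6.3474 × 10^6 W

1 hp = 745.700 W.
8512.0 × 745.700 ≈ 6.3474 × 10^6 W.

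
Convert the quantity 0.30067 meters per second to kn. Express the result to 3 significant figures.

0.584 kn

1 m/s = 1.94384 kn.
0.30067 × 1.94384 ≈ 0.584 kn.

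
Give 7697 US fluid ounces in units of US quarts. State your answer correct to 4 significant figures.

1 US fluid ounce = 0.0312500 US qt.
Thus 7697 × 0.0312500 ≈ 240.5 US qt.

240.5 US qt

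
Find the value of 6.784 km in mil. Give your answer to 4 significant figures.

2.671 × 10^8 mil

1 kilometer = 3.93701 × 10^7 mils.
6.784 × 3.93701 × 10^7 ≈ 2.671 × 10^8 mil.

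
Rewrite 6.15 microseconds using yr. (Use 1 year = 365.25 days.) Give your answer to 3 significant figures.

1 microsecond = 3.16881e-14 years.
Then 6.15 × 3.16881e-14 ≈ 1.95e-13 yr.

1.95e-13 yr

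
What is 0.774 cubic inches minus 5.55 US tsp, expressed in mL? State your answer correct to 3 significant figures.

-14.7 mL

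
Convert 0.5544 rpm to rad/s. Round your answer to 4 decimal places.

0.0581 rad/s

1 revolution per minute = 0.104720 radians per second.
So 0.5544 × 0.104720 ≈ 0.0581 rad/s.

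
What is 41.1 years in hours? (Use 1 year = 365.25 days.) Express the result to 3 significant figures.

360000 h

1 yr = 8766.00 h.
Thus 41.1 × 8766.00 ≈ 360000 h.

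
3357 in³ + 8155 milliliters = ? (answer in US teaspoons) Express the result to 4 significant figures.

12820 US teaspoons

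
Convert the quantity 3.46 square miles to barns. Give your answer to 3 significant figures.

8.96e+34 barns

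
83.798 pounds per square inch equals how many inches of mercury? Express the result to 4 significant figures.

1 pound per square inch = 2.03602 inHg.
Then 83.798 × 2.03602 ≈ 170.6 inHg.

170.6 inches of mercury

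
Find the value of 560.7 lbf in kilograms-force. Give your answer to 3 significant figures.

1 pound-force = 0.453592 kgf.
Thus 560.7 × 0.453592 ≈ 254 kgf.

254 kgf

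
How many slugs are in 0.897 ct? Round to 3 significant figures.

1.23e-5 slugs

1 ct = 1.37044e-5 slugs.
0.897 × 1.37044e-5 ≈ 1.23e-5 slug.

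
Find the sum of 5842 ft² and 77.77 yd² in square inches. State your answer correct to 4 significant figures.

5842 ft² = 841248 in² and 77.77 yd² = 100790 in².
841248 + 100790 ≈ 942000 in².

942000 in²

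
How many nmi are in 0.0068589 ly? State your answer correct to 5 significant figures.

3.5038e+10 nmi

1 ly = 5.10839e+12 nmi.
So 0.0068589 × 5.10839e+12 ≈ 3.5038e+10 nmi.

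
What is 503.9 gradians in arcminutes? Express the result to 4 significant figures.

27210 arcmin

1 grad = 54.0000 arcmin.
Thus 503.9 × 54.0000 ≈ 27210 arcmin.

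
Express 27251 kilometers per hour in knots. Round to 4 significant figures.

1 kilometer per hour = 0.539957 knots.
So 27251 × 0.539957 ≈ 14710 kn.

14710 knots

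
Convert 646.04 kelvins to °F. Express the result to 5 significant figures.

K = (°F + 459.67) × 5/9.
Applying the formula gives 703.20 °F.

703.20 °F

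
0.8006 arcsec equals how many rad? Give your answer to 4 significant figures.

3.881e-6 radians

1 arcsec = 4.84814e-6 rad.
Thus 0.8006 × 4.84814e-6 ≈ 3.881e-6 rad.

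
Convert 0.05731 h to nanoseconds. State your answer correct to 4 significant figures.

1 hour = 3.60000 × 10^12 ns.
So 0.05731 × 3.60000 × 10^12 ≈ 2.063 × 10^11 ns.

2.063 × 10^11 nanoseconds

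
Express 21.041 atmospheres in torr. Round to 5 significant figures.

15991 torr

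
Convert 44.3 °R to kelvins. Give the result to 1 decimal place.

24.6 K

°R = K × 9/5.
Applying the formula gives 24.6 K.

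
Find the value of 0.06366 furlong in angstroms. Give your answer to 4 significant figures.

1 furlong = 2.01168 × 10^12 angstroms.
So 0.06366 × 2.01168 × 10^12 ≈ 1.281 × 10^11 Å.

1.281 × 10^11 Å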